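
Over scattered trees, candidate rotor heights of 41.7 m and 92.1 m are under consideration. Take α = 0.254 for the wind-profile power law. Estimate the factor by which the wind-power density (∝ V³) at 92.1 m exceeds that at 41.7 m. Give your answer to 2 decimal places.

1.83

Speed ratio: V_B/V_A = (z_B/z_A)^α = (92.1/41.7)^0.254 = (2.2086)^0.254 = 1.22295
Power-density ratio: P_B/P_A = (V_B/V_A)³ = (1.22295)³ = 1.82904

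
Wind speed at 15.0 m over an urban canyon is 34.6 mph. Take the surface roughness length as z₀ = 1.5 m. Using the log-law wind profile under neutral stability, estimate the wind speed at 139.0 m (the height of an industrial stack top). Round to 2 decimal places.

Log law: V(z) ∝ ln(z/z₀), so V₂/V₁ = ln(z₂/z₀) / ln(z₁/z₀).
ln(139.0/1.5) = 4.5290, ln(15.0/1.5) = 2.3026
V₂ = 34.6 × 4.5290/2.3026 = 34.6 × 1.9669 = 68.0556 mph

68.06 mph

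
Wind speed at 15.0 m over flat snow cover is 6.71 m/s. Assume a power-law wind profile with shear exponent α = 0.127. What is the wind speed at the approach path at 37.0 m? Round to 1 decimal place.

Power-law profile: V₂ = V₁ · (z₂/z₁)^α
V₂ = 6.71 × (37.0/15.0)^0.127 = 6.71 × (2.4667)^0.127
    = 6.71 × 1.1215 = 7.5252 m/s

7.5 m/s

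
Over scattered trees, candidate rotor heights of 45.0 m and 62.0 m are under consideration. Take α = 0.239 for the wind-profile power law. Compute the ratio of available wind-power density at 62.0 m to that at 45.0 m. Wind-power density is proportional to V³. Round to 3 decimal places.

Speed ratio: V_B/V_A = (z_B/z_A)^α = (62.0/45.0)^0.239 = (1.3778)^0.239 = 1.07960
Power-density ratio: P_B/P_A = (V_B/V_A)³ = (1.07960)³ = 1.25832

1.258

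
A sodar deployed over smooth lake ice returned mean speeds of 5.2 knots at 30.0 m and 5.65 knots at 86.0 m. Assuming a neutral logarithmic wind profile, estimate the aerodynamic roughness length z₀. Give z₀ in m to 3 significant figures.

z₀ ≈ 0.000156 m

Log law: V(z) ∝ ln(z/z₀). With r = V₁/V₂ = 5.2/5.65 = 0.92035,
r · ln(z₂/z₀) = ln(z₁/z₀) ⇒ ln z₀ = (ln z₁ − r·ln z₂)/(1 − r)
ln z₀ = (3.40120 − 0.92035×4.45435) / 0.07965 = -8.7685
z₀ = exp(-8.7685) = 0.0001556 m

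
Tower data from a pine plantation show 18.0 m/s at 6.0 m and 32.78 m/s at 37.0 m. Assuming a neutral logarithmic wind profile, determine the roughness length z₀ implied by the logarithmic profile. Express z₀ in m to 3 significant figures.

z₀ ≈ 0.655 m

Log law: V(z) ∝ ln(z/z₀). With r = V₁/V₂ = 18.0/32.78 = 0.54912,
r · ln(z₂/z₀) = ln(z₁/z₀) ⇒ ln z₀ = (ln z₁ − r·ln z₂)/(1 − r)
ln z₀ = (1.79176 − 0.54912×3.61092) / 0.45088 = -0.4237
z₀ = exp(-0.4237) = 0.6546 m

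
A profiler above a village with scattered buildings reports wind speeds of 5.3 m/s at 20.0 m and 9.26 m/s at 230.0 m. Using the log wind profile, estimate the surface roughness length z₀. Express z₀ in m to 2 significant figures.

Log law: V(z) ∝ ln(z/z₀). With r = V₁/V₂ = 5.3/9.26 = 0.57235,
r · ln(z₂/z₀) = ln(z₁/z₀) ⇒ ln z₀ = (ln z₁ − r·ln z₂)/(1 − r)
ln z₀ = (2.99573 − 0.57235×5.43808) / 0.42765 = -0.2731
z₀ = exp(-0.2731) = 0.7610 m

z₀ ≈ 0.76 m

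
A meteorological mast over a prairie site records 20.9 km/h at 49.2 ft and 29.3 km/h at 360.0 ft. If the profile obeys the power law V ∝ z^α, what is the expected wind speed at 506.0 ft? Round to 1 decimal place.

First find α: α = ln(V₂/V₁)/ln(z₂/z₁) = ln(29.3/20.9)/ln(360.0/49.2) = 0.33784/1.99021 = 0.1698
Extrapolate from 360.0 ft to 506.0 ft: V₃ = 29.3 × (506.0/360.0)^0.1698 = 29.3 × 1.0595 = 31.0431 km/h

31.0 km/h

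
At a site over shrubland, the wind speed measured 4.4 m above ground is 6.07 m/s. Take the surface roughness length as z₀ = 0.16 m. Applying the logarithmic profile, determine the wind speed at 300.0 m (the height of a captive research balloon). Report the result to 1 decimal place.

Log law: V(z) ∝ ln(z/z₀), so V₂/V₁ = ln(z₂/z₀) / ln(z₁/z₀).
ln(300.0/0.16) = 7.5364, ln(4.4/0.16) = 3.3142
V₂ = 6.07 × 7.5364/3.3142 = 6.07 × 2.2740 = 13.8030 m/s

13.8 m/s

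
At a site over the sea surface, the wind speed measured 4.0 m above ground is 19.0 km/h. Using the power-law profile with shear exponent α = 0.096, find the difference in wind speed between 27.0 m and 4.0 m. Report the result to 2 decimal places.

Power law: V₂ = V₁ · (z₂/z₁)^α = 19.0 × (6.7500)^0.096 = 22.8227 km/h
ΔV = 22.8227 − 19.0 = 3.8227 km/h

3.82 km/h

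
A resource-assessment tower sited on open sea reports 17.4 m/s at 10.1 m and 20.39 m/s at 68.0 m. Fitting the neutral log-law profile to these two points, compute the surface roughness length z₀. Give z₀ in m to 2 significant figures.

z₀ ≈ 0.00015 m

Log law: V(z) ∝ ln(z/z₀). With r = V₁/V₂ = 17.4/20.39 = 0.85336,
r · ln(z₂/z₀) = ln(z₁/z₀) ⇒ ln z₀ = (ln z₁ − r·ln z₂)/(1 − r)
ln z₀ = (2.31254 − 0.85336×4.21951) / 0.14664 = -8.7849
z₀ = exp(-8.7849) = 0.0001530 m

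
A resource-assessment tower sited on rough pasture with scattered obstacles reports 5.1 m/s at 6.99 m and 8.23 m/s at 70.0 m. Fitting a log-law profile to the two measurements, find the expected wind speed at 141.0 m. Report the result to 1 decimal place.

9.2 m/s

Log law: V ∝ ln(z/z₀). From the pair, with r = V₁/V₂ = 0.61968,
ln z₀ = (ln z₁ − r·ln z₂)/(1 − r) = (1.9445 − 0.61968×4.2485)/0.38032 = -1.8097 → z₀ = 0.1637 m
V₃ = V₁ · ln(z₃/z₀)/ln(z₁/z₀) = 5.1 × 6.7584/3.7541 = 9.1813 m/s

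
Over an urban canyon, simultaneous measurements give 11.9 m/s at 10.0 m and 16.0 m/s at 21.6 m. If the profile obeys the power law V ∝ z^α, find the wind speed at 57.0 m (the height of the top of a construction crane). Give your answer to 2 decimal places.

23.23 m/s

First find α: α = ln(V₂/V₁)/ln(z₂/z₁) = ln(16.0/11.9)/ln(21.6/10.0) = 0.29605/0.77011 = 0.3844
Extrapolate from 21.6 m to 57.0 m: V₃ = 16.0 × (57.0/21.6)^0.3844 = 16.0 × 1.4521 = 23.2341 m/s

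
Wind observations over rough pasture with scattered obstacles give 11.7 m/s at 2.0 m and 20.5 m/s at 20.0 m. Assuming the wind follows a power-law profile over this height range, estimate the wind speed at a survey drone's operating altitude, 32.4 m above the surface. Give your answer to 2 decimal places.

First find α: α = ln(V₂/V₁)/ln(z₂/z₁) = ln(20.5/11.7)/ln(20.0/2.0) = 0.56084/2.30259 = 0.2436
Extrapolate from 20.0 m to 32.4 m: V₃ = 20.5 × (32.4/20.0)^0.2436 = 20.5 × 1.1247 = 23.0561 m/s

23.06 m/s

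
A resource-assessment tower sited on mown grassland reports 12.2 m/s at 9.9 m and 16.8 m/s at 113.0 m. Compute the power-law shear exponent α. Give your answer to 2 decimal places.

Power law: V₂/V₁ = (z₂/z₁)^α ⇒ α = ln(V₂/V₁) / ln(z₂/z₁)
α = ln(16.8/12.2) / ln(113.0/9.9) = ln(1.3770) / ln(11.4141)
  = 0.31994 / 2.43485 = 0.13140

α ≈ 0.13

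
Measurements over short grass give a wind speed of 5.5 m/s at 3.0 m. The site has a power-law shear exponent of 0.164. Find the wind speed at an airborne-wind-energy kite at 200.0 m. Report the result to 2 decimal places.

Power-law profile: V₂ = V₁ · (z₂/z₁)^α
V₂ = 5.5 × (200.0/3.0)^0.164 = 5.5 × (66.6667)^0.164
    = 5.5 × 1.9912 = 10.9518 m/s

10.95 m/s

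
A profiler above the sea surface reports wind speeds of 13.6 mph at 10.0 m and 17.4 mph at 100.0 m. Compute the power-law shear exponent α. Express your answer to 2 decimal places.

Power law: V₂/V₁ = (z₂/z₁)^α ⇒ α = ln(V₂/V₁) / ln(z₂/z₁)
α = ln(17.4/13.6) / ln(100.0/10.0) = ln(1.2794) / ln(10.0000)
  = 0.24640 / 2.30259 = 0.10701

α ≈ 0.11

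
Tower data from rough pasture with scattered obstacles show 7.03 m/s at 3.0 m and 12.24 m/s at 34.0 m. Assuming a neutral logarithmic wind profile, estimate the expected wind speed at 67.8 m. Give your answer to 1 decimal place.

13.7 m/s

Log law: V ∝ ln(z/z₀). From the pair, with r = V₁/V₂ = 0.57435,
ln z₀ = (ln z₁ − r·ln z₂)/(1 − r) = (1.0986 − 0.57435×3.5264)/0.42565 = -2.1772 → z₀ = 0.1134 m
V₃ = V₁ · ln(z₃/z₀)/ln(z₁/z₀) = 7.03 × 6.3938/3.2758 = 13.7212 m/s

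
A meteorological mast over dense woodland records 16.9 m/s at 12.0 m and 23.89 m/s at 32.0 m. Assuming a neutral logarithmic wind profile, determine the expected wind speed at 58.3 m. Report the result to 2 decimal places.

Log law: V ∝ ln(z/z₀). From the pair, with r = V₁/V₂ = 0.70741,
ln z₀ = (ln z₁ − r·ln z₂)/(1 − r) = (2.4849 − 0.70741×3.4657)/0.29259 = 0.1135 → z₀ = 1.120 m
V₃ = V₁ · ln(z₃/z₀)/ln(z₁/z₀) = 16.9 × 3.9521/2.3714 = 28.1650 m/s

28.17 m/s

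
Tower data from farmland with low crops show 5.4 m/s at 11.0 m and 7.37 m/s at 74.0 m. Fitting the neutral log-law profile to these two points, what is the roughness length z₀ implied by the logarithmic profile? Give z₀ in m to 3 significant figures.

Log law: V(z) ∝ ln(z/z₀). With r = V₁/V₂ = 5.4/7.37 = 0.73270,
r · ln(z₂/z₀) = ln(z₁/z₀) ⇒ ln z₀ = (ln z₁ − r·ln z₂)/(1 − r)
ln z₀ = (2.39790 − 0.73270×4.30407) / 0.26730 = -2.8271
z₀ = exp(-2.8271) = 0.05918 m

z₀ ≈ 0.0592 m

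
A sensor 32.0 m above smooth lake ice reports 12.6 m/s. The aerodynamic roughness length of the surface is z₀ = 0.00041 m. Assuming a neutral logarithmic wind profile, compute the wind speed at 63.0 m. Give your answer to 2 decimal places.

Log law: V(z) ∝ ln(z/z₀), so V₂/V₁ = ln(z₂/z₀) / ln(z₁/z₀).
ln(63.0/0.00041) = 11.9425, ln(32.0/0.00041) = 11.2651
V₂ = 12.6 × 11.9425/11.2651 = 12.6 × 1.0601 = 13.3577 m/s

13.36 m/s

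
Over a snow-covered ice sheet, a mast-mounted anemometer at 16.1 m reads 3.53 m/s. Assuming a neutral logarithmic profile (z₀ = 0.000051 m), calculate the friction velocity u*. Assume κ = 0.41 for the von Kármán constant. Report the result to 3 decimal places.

Log law: V(z) = (u*/κ) · ln(z/z₀) ⇒ u* = κ · V / ln(z/z₀)
u* = 0.41 × 3.53 / ln(16.1/0.000051) = 0.41 × 3.53 / 12.6625
   = 1.4473 / 12.6625 = 0.1143 m/s

u* ≈ 0.114 m/s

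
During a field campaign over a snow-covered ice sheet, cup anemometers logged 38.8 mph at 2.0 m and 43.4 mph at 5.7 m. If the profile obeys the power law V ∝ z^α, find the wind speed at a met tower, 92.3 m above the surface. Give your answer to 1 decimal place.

58.5 mph

First find α: α = ln(V₂/V₁)/ln(z₂/z₁) = ln(43.4/38.8)/ln(5.7/2.0) = 0.11204/1.04732 = 0.1070
Extrapolate from 5.7 m to 92.3 m: V₃ = 43.4 × (92.3/5.7)^0.1070 = 43.4 × 1.3470 = 58.4602 mph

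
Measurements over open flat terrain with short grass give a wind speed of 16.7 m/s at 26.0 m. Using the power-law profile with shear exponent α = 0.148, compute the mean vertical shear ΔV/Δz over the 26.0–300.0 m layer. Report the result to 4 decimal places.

Power law: V₂ = V₁ · (z₂/z₁)^α = 16.7 × (11.5385)^0.148 = 23.9836 m/s
ΔV/Δz = (23.9836 − 16.7)/(300.0 − 26.0) = 7.2836/274.0000 = 0.02658 m/s/m

0.0266 m/s/m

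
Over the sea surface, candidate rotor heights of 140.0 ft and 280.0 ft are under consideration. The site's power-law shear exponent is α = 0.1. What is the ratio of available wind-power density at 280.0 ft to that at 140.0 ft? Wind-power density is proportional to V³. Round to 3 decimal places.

Speed ratio: V_B/V_A = (z_B/z_A)^α = (280.0/140.0)^0.1 = (2.0000)^0.1 = 1.07177
Power-density ratio: P_B/P_A = (V_B/V_A)³ = (1.07177)³ = 1.23114

1.231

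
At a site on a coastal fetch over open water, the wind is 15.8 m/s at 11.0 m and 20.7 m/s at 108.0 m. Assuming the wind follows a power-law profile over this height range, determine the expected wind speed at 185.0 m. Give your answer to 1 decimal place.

22.1 m/s

First find α: α = ln(V₂/V₁)/ln(z₂/z₁) = ln(20.7/15.8)/ln(108.0/11.0) = 0.27012/2.28424 = 0.1183
Extrapolate from 108.0 m to 185.0 m: V₃ = 20.7 × (185.0/108.0)^0.1183 = 20.7 × 1.0657 = 22.0603 m/s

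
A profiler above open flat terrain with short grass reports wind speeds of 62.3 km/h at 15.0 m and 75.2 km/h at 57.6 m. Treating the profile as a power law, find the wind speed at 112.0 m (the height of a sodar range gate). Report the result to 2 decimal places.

82.53 km/h

First find α: α = ln(V₂/V₁)/ln(z₂/z₁) = ln(75.2/62.3)/ln(57.6/15.0) = 0.18819/1.34547 = 0.1399
Extrapolate from 57.6 m to 112.0 m: V₃ = 75.2 × (112.0/57.6)^0.1399 = 75.2 × 1.0975 = 82.5299 km/h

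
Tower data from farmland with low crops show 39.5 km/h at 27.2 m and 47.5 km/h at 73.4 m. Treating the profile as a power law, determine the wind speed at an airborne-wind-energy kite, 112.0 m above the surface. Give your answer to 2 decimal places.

51.38 km/h

First find α: α = ln(V₂/V₁)/ln(z₂/z₁) = ln(47.5/39.5)/ln(73.4/27.2) = 0.18443/0.99271 = 0.1858
Extrapolate from 73.4 m to 112.0 m: V₃ = 47.5 × (112.0/73.4)^0.1858 = 47.5 × 1.0817 = 51.3794 km/h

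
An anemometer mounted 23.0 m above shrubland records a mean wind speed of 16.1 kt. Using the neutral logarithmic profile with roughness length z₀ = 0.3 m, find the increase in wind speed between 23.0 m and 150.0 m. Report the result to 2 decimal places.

6.96 kt

Log law: V₂ = V₁ · ln(z₂/z₀)/ln(z₁/z₀) = 16.1 × 6.2146/4.3395 = 23.0570 kt
ΔV = 23.0570 − 16.1 = 6.9570 kt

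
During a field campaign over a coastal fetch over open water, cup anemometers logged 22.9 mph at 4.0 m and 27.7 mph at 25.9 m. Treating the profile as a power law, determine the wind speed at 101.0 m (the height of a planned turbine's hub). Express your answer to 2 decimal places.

31.82 mph

First find α: α = ln(V₂/V₁)/ln(z₂/z₁) = ln(27.7/22.9)/ln(25.9/4.0) = 0.19030/1.86795 = 0.1019
Extrapolate from 25.9 m to 101.0 m: V₃ = 27.7 × (101.0/25.9)^0.1019 = 27.7 × 1.1487 = 31.8192 mph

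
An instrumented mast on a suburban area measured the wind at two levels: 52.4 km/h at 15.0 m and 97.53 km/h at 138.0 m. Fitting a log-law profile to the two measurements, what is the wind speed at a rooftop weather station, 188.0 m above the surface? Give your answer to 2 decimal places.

Log law: V ∝ ln(z/z₀). From the pair, with r = V₁/V₂ = 0.53727,
ln z₀ = (ln z₁ − r·ln z₂)/(1 − r) = (2.7081 − 0.53727×4.9273)/0.46273 = 0.1314 → z₀ = 1.140 m
V₃ = V₁ · ln(z₃/z₀)/ln(z₁/z₀) = 52.4 × 5.1051/2.5767 = 103.8177 km/h

103.82 km/h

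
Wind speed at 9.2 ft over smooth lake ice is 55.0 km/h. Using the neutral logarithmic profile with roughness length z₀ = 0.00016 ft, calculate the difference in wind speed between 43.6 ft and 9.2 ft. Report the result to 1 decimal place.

7.8 km/h

Log law: V₂ = V₁ · ln(z₂/z₀)/ln(z₁/z₀) = 55.0 × 12.5154/10.9595 = 62.8080 km/h
ΔV = 62.8080 − 55.0 = 7.8080 km/h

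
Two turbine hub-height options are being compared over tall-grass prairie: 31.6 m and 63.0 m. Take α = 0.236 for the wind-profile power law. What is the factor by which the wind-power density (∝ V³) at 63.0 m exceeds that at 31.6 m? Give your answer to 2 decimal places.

1.63

Speed ratio: V_B/V_A = (z_B/z_A)^α = (63.0/31.6)^0.236 = (1.9937)^0.236 = 1.17684
Power-density ratio: P_B/P_A = (V_B/V_A)³ = (1.17684)³ = 1.62988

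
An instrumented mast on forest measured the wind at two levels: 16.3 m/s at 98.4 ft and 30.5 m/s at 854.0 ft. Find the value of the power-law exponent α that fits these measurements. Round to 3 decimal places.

Power law: V₂/V₁ = (z₂/z₁)^α ⇒ α = ln(V₂/V₁) / ln(z₂/z₁)
α = ln(30.5/16.3) / ln(854.0/98.4) = ln(1.8712) / ln(8.6789)
  = 0.62656 / 2.16089 = 0.28996

α ≈ 0.290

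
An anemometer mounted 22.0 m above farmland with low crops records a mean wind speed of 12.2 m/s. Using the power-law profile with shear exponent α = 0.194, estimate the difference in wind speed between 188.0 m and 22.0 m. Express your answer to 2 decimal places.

Power law: V₂ = V₁ · (z₂/z₁)^α = 12.2 × (8.5455)^0.194 = 18.4976 m/s
ΔV = 18.4976 − 12.2 = 6.2976 m/s

6.30 m/s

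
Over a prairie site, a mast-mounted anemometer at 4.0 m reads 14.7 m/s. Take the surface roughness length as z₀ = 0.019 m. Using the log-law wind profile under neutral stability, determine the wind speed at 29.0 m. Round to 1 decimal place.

Log law: V(z) ∝ ln(z/z₀), so V₂/V₁ = ln(z₂/z₀) / ln(z₁/z₀).
ln(29.0/0.019) = 7.3306, ln(4.0/0.019) = 5.3496
V₂ = 14.7 × 7.3306/5.3496 = 14.7 × 1.3703 = 20.1435 m/s

20.1 m/s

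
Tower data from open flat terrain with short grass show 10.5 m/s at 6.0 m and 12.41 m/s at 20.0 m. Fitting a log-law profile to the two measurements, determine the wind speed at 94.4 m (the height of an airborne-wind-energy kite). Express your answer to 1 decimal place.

Log law: V ∝ ln(z/z₀). From the pair, with r = V₁/V₂ = 0.84609,
ln z₀ = (ln z₁ − r·ln z₂)/(1 − r) = (1.7918 − 0.84609×2.9957)/0.15391 = -4.8269 → z₀ = 0.008011 m
V₃ = V₁ · ln(z₃/z₀)/ln(z₁/z₀) = 10.5 × 9.3745/6.6187 = 14.8718 m/s

14.9 m/s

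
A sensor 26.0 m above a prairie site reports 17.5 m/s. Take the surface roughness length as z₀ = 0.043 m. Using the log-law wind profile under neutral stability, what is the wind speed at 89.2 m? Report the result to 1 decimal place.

Log law: V(z) ∝ ln(z/z₀), so V₂/V₁ = ln(z₂/z₀) / ln(z₁/z₀).
ln(89.2/0.043) = 7.6374, ln(26.0/0.043) = 6.4047
V₂ = 17.5 × 7.6374/6.4047 = 17.5 × 1.1925 = 20.8684 m/s

20.9 m/s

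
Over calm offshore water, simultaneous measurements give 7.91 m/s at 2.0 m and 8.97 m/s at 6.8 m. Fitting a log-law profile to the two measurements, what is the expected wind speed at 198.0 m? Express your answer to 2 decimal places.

11.89 m/s

Log law: V ∝ ln(z/z₀). From the pair, with r = V₁/V₂ = 0.88183,
ln z₀ = (ln z₁ − r·ln z₂)/(1 − r) = (0.6931 − 0.88183×1.9169)/0.11817 = -8.4390 → z₀ = 0.0002163 m
V₃ = V₁ · ln(z₃/z₀)/ln(z₁/z₀) = 7.91 × 13.7273/9.1321 = 11.8902 m/s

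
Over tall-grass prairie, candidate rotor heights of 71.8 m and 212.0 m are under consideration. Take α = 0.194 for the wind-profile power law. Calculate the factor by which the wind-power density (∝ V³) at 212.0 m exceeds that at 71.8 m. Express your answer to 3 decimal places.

1.878

Speed ratio: V_B/V_A = (z_B/z_A)^α = (212.0/71.8)^0.194 = (2.9526)^0.194 = 1.23373
Power-density ratio: P_B/P_A = (V_B/V_A)³ = (1.23373)³ = 1.87786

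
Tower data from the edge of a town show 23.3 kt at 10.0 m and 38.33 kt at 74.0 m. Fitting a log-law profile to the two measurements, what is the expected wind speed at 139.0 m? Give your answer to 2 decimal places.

43.06 kt

Log law: V ∝ ln(z/z₀). From the pair, with r = V₁/V₂ = 0.60788,
ln z₀ = (ln z₁ − r·ln z₂)/(1 − r) = (2.3026 − 0.60788×4.3041)/0.39212 = -0.8002 → z₀ = 0.4493 m
V₃ = V₁ · ln(z₃/z₀)/ln(z₁/z₀) = 23.3 × 5.7346/3.1028 = 43.0640 kt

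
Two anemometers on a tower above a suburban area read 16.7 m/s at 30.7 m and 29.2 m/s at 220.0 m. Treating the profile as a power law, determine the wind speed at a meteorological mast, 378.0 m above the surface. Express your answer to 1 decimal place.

34.0 m/s

First find α: α = ln(V₂/V₁)/ln(z₂/z₁) = ln(29.2/16.7)/ln(220.0/30.7) = 0.55876/1.96936 = 0.2837
Extrapolate from 220.0 m to 378.0 m: V₃ = 29.2 × (378.0/220.0)^0.2837 = 29.2 × 1.1660 = 34.0469 m/s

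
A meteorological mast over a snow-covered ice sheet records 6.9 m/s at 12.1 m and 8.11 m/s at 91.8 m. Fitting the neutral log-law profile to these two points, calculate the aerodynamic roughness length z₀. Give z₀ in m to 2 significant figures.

Log law: V(z) ∝ ln(z/z₀). With r = V₁/V₂ = 6.9/8.11 = 0.85080,
r · ln(z₂/z₀) = ln(z₁/z₀) ⇒ ln z₀ = (ln z₁ − r·ln z₂)/(1 − r)
ln z₀ = (2.49321 − 0.85080×4.51961) / 0.14920 = -9.0623
z₀ = exp(-9.0623) = 0.0001160 m

z₀ ≈ 0.00012 m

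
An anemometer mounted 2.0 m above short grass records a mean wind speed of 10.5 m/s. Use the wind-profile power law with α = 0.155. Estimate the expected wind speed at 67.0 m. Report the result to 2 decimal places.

Power-law profile: V₂ = V₁ · (z₂/z₁)^α
V₂ = 10.5 × (67.0/2.0)^0.155 = 10.5 × (33.5000)^0.155
    = 10.5 × 1.7234 = 18.0955 m/s

18.10 m/s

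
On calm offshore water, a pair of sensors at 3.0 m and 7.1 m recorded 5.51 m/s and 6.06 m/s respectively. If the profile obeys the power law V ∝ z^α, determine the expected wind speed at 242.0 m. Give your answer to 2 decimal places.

First find α: α = ln(V₂/V₁)/ln(z₂/z₁) = ln(6.06/5.51)/ln(7.1/3.0) = 0.09515/0.86148 = 0.1104
Extrapolate from 7.1 m to 242.0 m: V₃ = 6.06 × (242.0/7.1)^0.1104 = 6.06 × 1.4766 = 8.9482 m/s

8.95 m/s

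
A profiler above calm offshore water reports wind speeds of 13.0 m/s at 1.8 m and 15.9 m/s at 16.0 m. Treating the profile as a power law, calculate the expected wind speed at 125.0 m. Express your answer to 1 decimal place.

First find α: α = ln(V₂/V₁)/ln(z₂/z₁) = ln(15.9/13.0)/ln(16.0/1.8) = 0.20137/2.18480 = 0.0922
Extrapolate from 16.0 m to 125.0 m: V₃ = 15.9 × (125.0/16.0)^0.0922 = 15.9 × 1.2086 = 19.2169 m/s

19.2 m/s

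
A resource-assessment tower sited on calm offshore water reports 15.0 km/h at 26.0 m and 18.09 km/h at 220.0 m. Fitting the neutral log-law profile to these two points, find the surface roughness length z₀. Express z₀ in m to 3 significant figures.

Log law: V(z) ∝ ln(z/z₀). With r = V₁/V₂ = 15.0/18.09 = 0.82919,
r · ln(z₂/z₀) = ln(z₁/z₀) ⇒ ln z₀ = (ln z₁ − r·ln z₂)/(1 − r)
ln z₀ = (3.25810 − 0.82919×5.39363) / 0.17081 = -7.1086
z₀ = exp(-7.1086) = 0.0008181 m

z₀ ≈ 0.000818 m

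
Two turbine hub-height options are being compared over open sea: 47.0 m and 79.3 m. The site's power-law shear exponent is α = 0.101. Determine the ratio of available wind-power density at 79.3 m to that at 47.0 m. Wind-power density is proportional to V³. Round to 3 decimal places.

1.172

Speed ratio: V_B/V_A = (z_B/z_A)^α = (79.3/47.0)^0.101 = (1.6872)^0.101 = 1.05425
Power-density ratio: P_B/P_A = (V_B/V_A)³ = (1.05425)³ = 1.17175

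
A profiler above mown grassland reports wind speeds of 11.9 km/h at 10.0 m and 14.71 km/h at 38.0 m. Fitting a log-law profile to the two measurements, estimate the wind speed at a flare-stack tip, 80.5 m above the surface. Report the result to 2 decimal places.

Log law: V ∝ ln(z/z₀). From the pair, with r = V₁/V₂ = 0.80897,
ln z₀ = (ln z₁ − r·ln z₂)/(1 − r) = (2.3026 − 0.80897×3.6376)/0.19103 = -3.3510 → z₀ = 0.03505 m
V₃ = V₁ · ln(z₃/z₀)/ln(z₁/z₀) = 11.9 × 7.7392/5.6536 = 16.2901 km/h

16.29 km/h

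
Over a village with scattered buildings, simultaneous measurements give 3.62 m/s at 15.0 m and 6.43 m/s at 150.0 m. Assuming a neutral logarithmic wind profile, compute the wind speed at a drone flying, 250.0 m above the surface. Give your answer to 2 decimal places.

7.05 m/s

Log law: V ∝ ln(z/z₀). From the pair, with r = V₁/V₂ = 0.56299,
ln z₀ = (ln z₁ − r·ln z₂)/(1 − r) = (2.7081 − 0.56299×5.0106)/0.43701 = -0.2583 → z₀ = 0.7724 m
V₃ = V₁ · ln(z₃/z₀)/ln(z₁/z₀) = 3.62 × 5.7797/2.9663 = 7.0534 m/s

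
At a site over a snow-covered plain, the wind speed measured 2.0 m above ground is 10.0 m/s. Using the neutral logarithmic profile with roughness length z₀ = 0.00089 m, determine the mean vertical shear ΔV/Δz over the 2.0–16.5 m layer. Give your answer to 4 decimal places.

Log law: V₂ = V₁ · ln(z₂/z₀)/ln(z₁/z₀) = 10.0 × 9.8276/7.7174 = 12.7343 m/s
ΔV/Δz = (12.7343 − 10.0)/(16.5 − 2.0) = 2.7343/14.5000 = 0.18858 m/s/m

0.1886 m/s/m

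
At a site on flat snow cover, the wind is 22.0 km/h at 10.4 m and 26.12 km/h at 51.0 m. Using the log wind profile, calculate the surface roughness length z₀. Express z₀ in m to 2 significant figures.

Log law: V(z) ∝ ln(z/z₀). With r = V₁/V₂ = 22.0/26.12 = 0.84227,
r · ln(z₂/z₀) = ln(z₁/z₀) ⇒ ln z₀ = (ln z₁ − r·ln z₂)/(1 − r)
ln z₀ = (2.34181 − 0.84227×3.93183) / 0.15773 = -6.1486
z₀ = exp(-6.1486) = 0.002136 m

z₀ ≈ 0.0021 m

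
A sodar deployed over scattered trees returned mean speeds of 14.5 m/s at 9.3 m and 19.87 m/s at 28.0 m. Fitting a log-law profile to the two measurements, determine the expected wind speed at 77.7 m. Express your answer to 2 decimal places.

24.84 m/s

Log law: V ∝ ln(z/z₀). From the pair, with r = V₁/V₂ = 0.72974,
ln z₀ = (ln z₁ − r·ln z₂)/(1 − r) = (2.2300 − 0.72974×3.3322)/0.27026 = -0.7461 → z₀ = 0.4742 m
V₃ = V₁ · ln(z₃/z₀)/ln(z₁/z₀) = 14.5 × 5.0990/2.9761 = 24.8427 m/s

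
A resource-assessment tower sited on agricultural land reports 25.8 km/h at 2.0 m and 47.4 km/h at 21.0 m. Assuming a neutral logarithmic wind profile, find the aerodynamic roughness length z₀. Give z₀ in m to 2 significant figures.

z₀ ≈ 0.12 m

Log law: V(z) ∝ ln(z/z₀). With r = V₁/V₂ = 25.8/47.4 = 0.54430,
r · ln(z₂/z₀) = ln(z₁/z₀) ⇒ ln z₀ = (ln z₁ − r·ln z₂)/(1 − r)
ln z₀ = (0.69315 − 0.54430×3.04452) / 0.45570 = -2.1154
z₀ = exp(-2.1154) = 0.1206 m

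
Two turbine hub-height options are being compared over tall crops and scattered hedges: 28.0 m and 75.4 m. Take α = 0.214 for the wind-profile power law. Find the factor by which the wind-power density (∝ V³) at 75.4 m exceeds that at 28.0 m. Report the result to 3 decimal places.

Speed ratio: V_B/V_A = (z_B/z_A)^α = (75.4/28.0)^0.214 = (2.6929)^0.214 = 1.23613
Power-density ratio: P_B/P_A = (V_B/V_A)³ = (1.23613)³ = 1.88885

1.889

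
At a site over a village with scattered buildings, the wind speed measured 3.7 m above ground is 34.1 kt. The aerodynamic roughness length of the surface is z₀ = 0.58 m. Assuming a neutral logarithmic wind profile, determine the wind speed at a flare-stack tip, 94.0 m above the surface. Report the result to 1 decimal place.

93.6 kt

Log law: V(z) ∝ ln(z/z₀), so V₂/V₁ = ln(z₂/z₀) / ln(z₁/z₀).
ln(94.0/0.58) = 5.0880, ln(3.7/0.58) = 1.8531
V₂ = 34.1 × 5.0880/1.8531 = 34.1 × 2.7457 = 93.6298 kt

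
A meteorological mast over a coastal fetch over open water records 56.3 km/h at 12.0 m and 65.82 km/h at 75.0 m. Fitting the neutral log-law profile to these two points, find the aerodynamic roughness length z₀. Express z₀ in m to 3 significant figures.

z₀ ≈ 0.000236 m

Log law: V(z) ∝ ln(z/z₀). With r = V₁/V₂ = 56.3/65.82 = 0.85536,
r · ln(z₂/z₀) = ln(z₁/z₀) ⇒ ln z₀ = (ln z₁ − r·ln z₂)/(1 − r)
ln z₀ = (2.48491 − 0.85536×4.31749) / 0.14464 = -8.3527
z₀ = exp(-8.3527) = 0.0002358 m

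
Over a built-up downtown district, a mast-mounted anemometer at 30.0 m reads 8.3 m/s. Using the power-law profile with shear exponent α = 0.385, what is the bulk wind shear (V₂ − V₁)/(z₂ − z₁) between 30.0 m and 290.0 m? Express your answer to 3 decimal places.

Power law: V₂ = V₁ · (z₂/z₁)^α = 8.3 × (9.6667)^0.385 = 19.8797 m/s
ΔV/Δz = (19.8797 − 8.3)/(290.0 − 30.0) = 11.5797/260.0000 = 0.04454 m/s/m

0.045 m/s/m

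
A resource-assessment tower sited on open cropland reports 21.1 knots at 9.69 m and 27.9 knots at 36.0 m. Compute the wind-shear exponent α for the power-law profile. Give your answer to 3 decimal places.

Power law: V₂/V₁ = (z₂/z₁)^α ⇒ α = ln(V₂/V₁) / ln(z₂/z₁)
α = ln(27.9/21.1) / ln(36.0/9.69) = ln(1.3223) / ln(3.7152)
  = 0.27935 / 1.31242 = 0.21285

α ≈ 0.213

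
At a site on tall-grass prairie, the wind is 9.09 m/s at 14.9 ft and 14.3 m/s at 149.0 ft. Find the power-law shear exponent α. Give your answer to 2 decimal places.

α ≈ 0.20

Power law: V₂/V₁ = (z₂/z₁)^α ⇒ α = ln(V₂/V₁) / ln(z₂/z₁)
α = ln(14.3/9.09) / ln(149.0/14.9) = ln(1.5732) / ln(10.0000)
  = 0.45308 / 2.30259 = 0.19677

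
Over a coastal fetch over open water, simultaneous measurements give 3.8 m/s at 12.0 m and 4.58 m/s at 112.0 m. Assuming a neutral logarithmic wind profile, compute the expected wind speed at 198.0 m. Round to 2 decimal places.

4.78 m/s

Log law: V ∝ ln(z/z₀). From the pair, with r = V₁/V₂ = 0.82969,
ln z₀ = (ln z₁ − r·ln z₂)/(1 − r) = (2.4849 − 0.82969×4.7185)/0.17031 = -8.3967 → z₀ = 0.0002256 m
V₃ = V₁ · ln(z₃/z₀)/ln(z₁/z₀) = 3.8 × 13.6850/10.8816 = 4.7790 m/s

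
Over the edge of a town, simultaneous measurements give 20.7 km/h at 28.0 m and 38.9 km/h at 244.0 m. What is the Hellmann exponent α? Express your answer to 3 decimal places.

Power law: V₂/V₁ = (z₂/z₁)^α ⇒ α = ln(V₂/V₁) / ln(z₂/z₁)
α = ln(38.9/20.7) / ln(244.0/28.0) = ln(1.8792) / ln(8.7143)
  = 0.63086 / 2.16496 = 0.29140

α ≈ 0.291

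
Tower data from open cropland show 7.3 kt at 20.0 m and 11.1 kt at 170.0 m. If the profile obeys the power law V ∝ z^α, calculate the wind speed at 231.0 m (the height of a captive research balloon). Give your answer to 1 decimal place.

First find α: α = ln(V₂/V₁)/ln(z₂/z₁) = ln(11.1/7.3)/ln(170.0/20.0) = 0.41907/2.14007 = 0.1958
Extrapolate from 170.0 m to 231.0 m: V₃ = 11.1 × (231.0/170.0)^0.1958 = 11.1 × 1.0619 = 11.7869 kt

11.8 kt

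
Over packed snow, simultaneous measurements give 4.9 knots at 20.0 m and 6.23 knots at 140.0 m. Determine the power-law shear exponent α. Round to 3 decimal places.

α ≈ 0.123

Power law: V₂/V₁ = (z₂/z₁)^α ⇒ α = ln(V₂/V₁) / ln(z₂/z₁)
α = ln(6.23/4.9) / ln(140.0/20.0) = ln(1.2714) / ln(7.0000)
  = 0.24014 / 1.94591 = 0.12341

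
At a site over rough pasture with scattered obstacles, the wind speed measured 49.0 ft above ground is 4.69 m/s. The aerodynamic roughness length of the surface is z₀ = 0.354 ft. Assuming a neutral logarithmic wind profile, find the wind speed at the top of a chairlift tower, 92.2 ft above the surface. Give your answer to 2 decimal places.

Log law: V(z) ∝ ln(z/z₀), so V₂/V₁ = ln(z₂/z₀) / ln(z₁/z₀).
ln(92.2/0.354) = 5.5624, ln(49.0/0.354) = 4.9303
V₂ = 4.69 × 5.5624/4.9303 = 4.69 × 1.1282 = 5.2913 m/s

5.29 m/s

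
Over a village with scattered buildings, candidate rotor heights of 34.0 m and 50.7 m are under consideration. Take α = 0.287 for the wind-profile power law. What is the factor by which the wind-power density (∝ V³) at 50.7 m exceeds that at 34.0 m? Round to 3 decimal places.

Speed ratio: V_B/V_A = (z_B/z_A)^α = (50.7/34.0)^0.287 = (1.4912)^0.287 = 1.12151
Power-density ratio: P_B/P_A = (V_B/V_A)³ = (1.12151)³ = 1.41062

1.411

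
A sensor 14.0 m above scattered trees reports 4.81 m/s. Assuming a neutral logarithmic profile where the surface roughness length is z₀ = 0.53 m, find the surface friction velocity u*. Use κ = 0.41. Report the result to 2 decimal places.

Log law: V(z) = (u*/κ) · ln(z/z₀) ⇒ u* = κ · V / ln(z/z₀)
u* = 0.41 × 4.81 / ln(14.0/0.53) = 0.41 × 4.81 / 3.2739
   = 1.9721 / 3.2739 = 0.6024 m/s

u* ≈ 0.60 m/s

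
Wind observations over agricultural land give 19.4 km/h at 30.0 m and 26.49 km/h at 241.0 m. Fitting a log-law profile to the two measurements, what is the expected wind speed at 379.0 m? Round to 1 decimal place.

28.0 km/h

Log law: V ∝ ln(z/z₀). From the pair, with r = V₁/V₂ = 0.73235,
ln z₀ = (ln z₁ − r·ln z₂)/(1 − r) = (3.4012 − 0.73235×5.4848)/0.26765 = -2.3000 → z₀ = 0.1003 m
V₃ = V₁ · ln(z₃/z₀)/ln(z₁/z₀) = 19.4 × 8.2376/5.7012 = 28.0306 km/h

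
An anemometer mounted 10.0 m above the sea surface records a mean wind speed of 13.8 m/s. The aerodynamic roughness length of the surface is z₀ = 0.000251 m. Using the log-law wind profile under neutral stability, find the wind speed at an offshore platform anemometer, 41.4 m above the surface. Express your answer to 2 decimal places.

Log law: V(z) ∝ ln(z/z₀), so V₂/V₁ = ln(z₂/z₀) / ln(z₁/z₀).
ln(41.4/0.000251) = 12.0133, ln(10.0/0.000251) = 10.5926
V₂ = 13.8 × 12.0133/10.5926 = 13.8 × 1.1341 = 15.6509 m/s

15.65 m/s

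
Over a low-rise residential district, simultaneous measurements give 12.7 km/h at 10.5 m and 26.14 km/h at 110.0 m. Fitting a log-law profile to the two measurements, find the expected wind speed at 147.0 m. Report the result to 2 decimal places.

27.80 km/h

Log law: V ∝ ln(z/z₀). From the pair, with r = V₁/V₂ = 0.48585,
ln z₀ = (ln z₁ − r·ln z₂)/(1 − r) = (2.3514 − 0.48585×4.7005)/0.51415 = 0.1316 → z₀ = 1.141 m
V₃ = V₁ · ln(z₃/z₀)/ln(z₁/z₀) = 12.7 × 4.8588/2.2198 = 27.7989 km/h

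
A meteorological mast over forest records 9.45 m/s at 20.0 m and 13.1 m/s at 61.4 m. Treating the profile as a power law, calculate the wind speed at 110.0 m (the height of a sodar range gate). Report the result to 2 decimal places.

First find α: α = ln(V₂/V₁)/ln(z₂/z₁) = ln(13.1/9.45)/ln(61.4/20.0) = 0.32660/1.12168 = 0.2912
Extrapolate from 61.4 m to 110.0 m: V₃ = 13.1 × (110.0/61.4)^0.2912 = 13.1 × 1.1850 = 15.5240 m/s

15.52 m/s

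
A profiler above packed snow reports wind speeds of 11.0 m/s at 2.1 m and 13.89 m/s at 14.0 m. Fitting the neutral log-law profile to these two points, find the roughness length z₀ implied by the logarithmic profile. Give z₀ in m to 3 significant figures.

Log law: V(z) ∝ ln(z/z₀). With r = V₁/V₂ = 11.0/13.89 = 0.79194,
r · ln(z₂/z₀) = ln(z₁/z₀) ⇒ ln z₀ = (ln z₁ − r·ln z₂)/(1 − r)
ln z₀ = (0.74194 − 0.79194×2.63906) / 0.20806 = -6.4789
z₀ = exp(-6.4789) = 0.001535 m

z₀ ≈ 0.00154 m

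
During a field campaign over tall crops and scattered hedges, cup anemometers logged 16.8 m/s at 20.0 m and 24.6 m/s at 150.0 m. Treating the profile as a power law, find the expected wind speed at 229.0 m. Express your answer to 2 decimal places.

26.65 m/s

First find α: α = ln(V₂/V₁)/ln(z₂/z₁) = ln(24.6/16.8)/ln(150.0/20.0) = 0.38137/2.01490 = 0.1893
Extrapolate from 150.0 m to 229.0 m: V₃ = 24.6 × (229.0/150.0)^0.1893 = 24.6 × 1.0834 = 26.6510 m/s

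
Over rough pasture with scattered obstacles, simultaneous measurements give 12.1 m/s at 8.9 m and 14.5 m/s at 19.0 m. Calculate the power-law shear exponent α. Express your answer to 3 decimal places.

Power law: V₂/V₁ = (z₂/z₁)^α ⇒ α = ln(V₂/V₁) / ln(z₂/z₁)
α = ln(14.5/12.1) / ln(19.0/8.9) = ln(1.1983) / ln(2.1348)
  = 0.18094 / 0.75839 = 0.23859

α ≈ 0.239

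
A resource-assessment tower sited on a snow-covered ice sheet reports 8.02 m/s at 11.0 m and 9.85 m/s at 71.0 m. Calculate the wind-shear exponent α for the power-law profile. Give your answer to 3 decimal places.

α ≈ 0.110

Power law: V₂/V₁ = (z₂/z₁)^α ⇒ α = ln(V₂/V₁) / ln(z₂/z₁)
α = ln(9.85/8.02) / ln(71.0/11.0) = ln(1.2282) / ln(6.4545)
  = 0.20553 / 1.86478 = 0.11022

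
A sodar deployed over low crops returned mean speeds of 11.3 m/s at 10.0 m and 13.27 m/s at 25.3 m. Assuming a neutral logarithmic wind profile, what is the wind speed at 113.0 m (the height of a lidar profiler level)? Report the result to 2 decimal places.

Log law: V ∝ ln(z/z₀). From the pair, with r = V₁/V₂ = 0.85154,
ln z₀ = (ln z₁ − r·ln z₂)/(1 − r) = (2.3026 − 0.85154×3.2308)/0.14846 = -3.0217 → z₀ = 0.04872 m
V₃ = V₁ · ln(z₃/z₀)/ln(z₁/z₀) = 11.3 × 7.7491/5.3243 = 16.4463 m/s

16.45 m/s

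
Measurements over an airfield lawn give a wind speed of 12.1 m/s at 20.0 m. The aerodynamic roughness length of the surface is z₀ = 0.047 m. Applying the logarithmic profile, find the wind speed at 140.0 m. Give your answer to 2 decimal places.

15.99 m/s

Log law: V(z) ∝ ln(z/z₀), so V₂/V₁ = ln(z₂/z₀) / ln(z₁/z₀).
ln(140.0/0.047) = 7.9993, ln(20.0/0.047) = 6.0533
V₂ = 12.1 × 7.9993/6.0533 = 12.1 × 1.3215 = 15.9897 m/s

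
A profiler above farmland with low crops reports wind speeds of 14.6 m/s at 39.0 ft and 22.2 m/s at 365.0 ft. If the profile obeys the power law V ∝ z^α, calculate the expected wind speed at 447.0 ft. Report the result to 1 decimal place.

23.1 m/s

First find α: α = ln(V₂/V₁)/ln(z₂/z₁) = ln(22.2/14.6)/ln(365.0/39.0) = 0.41907/2.23634 = 0.1874
Extrapolate from 365.0 ft to 447.0 ft: V₃ = 22.2 × (447.0/365.0)^0.1874 = 22.2 × 1.0387 = 23.0593 m/s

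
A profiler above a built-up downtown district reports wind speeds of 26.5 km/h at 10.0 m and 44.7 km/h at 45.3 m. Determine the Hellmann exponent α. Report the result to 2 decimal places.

Power law: V₂/V₁ = (z₂/z₁)^α ⇒ α = ln(V₂/V₁) / ln(z₂/z₁)
α = ln(44.7/26.5) / ln(45.3/10.0) = ln(1.6868) / ln(4.5300)
  = 0.52283 / 1.51072 = 0.34608

α ≈ 0.35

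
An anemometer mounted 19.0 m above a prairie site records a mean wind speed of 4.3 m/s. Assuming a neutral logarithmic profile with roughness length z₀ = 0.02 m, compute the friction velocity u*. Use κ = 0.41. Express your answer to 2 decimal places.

u* ≈ 0.26 m/s

Log law: V(z) = (u*/κ) · ln(z/z₀) ⇒ u* = κ · V / ln(z/z₀)
u* = 0.41 × 4.3 / ln(19.0/0.02) = 0.41 × 4.3 / 6.8565
   = 1.7630 / 6.8565 = 0.2571 m/s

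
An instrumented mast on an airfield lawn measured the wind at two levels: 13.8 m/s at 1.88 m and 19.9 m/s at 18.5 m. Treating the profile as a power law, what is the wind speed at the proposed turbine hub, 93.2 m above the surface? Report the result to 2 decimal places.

First find α: α = ln(V₂/V₁)/ln(z₂/z₁) = ln(19.9/13.8)/ln(18.5/1.88) = 0.36605/2.28650 = 0.1601
Extrapolate from 18.5 m to 93.2 m: V₃ = 19.9 × (93.2/18.5)^0.1601 = 19.9 × 1.2955 = 25.7797 m/s

25.78 m/s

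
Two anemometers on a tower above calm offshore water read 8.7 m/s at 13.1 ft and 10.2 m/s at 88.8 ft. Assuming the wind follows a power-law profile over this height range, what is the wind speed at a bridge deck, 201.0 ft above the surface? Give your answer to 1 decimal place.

First find α: α = ln(V₂/V₁)/ln(z₂/z₁) = ln(10.2/8.7)/ln(88.8/13.1) = 0.15906/1.91377 = 0.0831
Extrapolate from 88.8 ft to 201.0 ft: V₃ = 10.2 × (201.0/88.8)^0.0831 = 10.2 × 1.0703 = 10.9166 m/s

10.9 m/s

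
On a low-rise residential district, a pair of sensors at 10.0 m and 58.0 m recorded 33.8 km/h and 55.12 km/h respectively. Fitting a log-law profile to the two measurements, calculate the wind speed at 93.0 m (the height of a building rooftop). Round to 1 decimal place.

Log law: V ∝ ln(z/z₀). From the pair, with r = V₁/V₂ = 0.61321,
ln z₀ = (ln z₁ − r·ln z₂)/(1 − r) = (2.3026 − 0.61321×4.0604)/0.38679 = -0.4843 → z₀ = 0.6162 m
V₃ = V₁ · ln(z₃/z₀)/ln(z₁/z₀) = 33.8 × 5.0169/2.7868 = 60.8465 km/h

60.8 km/h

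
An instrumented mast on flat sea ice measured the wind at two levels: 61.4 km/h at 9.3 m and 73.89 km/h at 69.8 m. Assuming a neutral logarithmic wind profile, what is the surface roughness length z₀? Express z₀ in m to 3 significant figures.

Log law: V(z) ∝ ln(z/z₀). With r = V₁/V₂ = 61.4/73.89 = 0.83096,
r · ln(z₂/z₀) = ln(z₁/z₀) ⇒ ln z₀ = (ln z₁ − r·ln z₂)/(1 − r)
ln z₀ = (2.23001 − 0.83096×4.24563) / 0.16904 = -7.6786
z₀ = exp(-7.6786) = 0.0004626 m

z₀ ≈ 0.000463 m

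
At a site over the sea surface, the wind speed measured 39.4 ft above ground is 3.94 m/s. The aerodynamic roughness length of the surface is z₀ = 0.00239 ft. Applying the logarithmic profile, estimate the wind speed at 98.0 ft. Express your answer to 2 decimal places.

Log law: V(z) ∝ ln(z/z₀), so V₂/V₁ = ln(z₂/z₀) / ln(z₁/z₀).
ln(98.0/0.00239) = 10.6214, ln(39.4/0.00239) = 9.7102
V₂ = 3.94 × 10.6214/9.7102 = 3.94 × 1.0938 = 4.3097 m/s

4.31 m/s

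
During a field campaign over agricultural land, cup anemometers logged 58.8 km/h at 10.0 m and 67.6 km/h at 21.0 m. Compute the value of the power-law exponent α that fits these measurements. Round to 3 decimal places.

α ≈ 0.188

Power law: V₂/V₁ = (z₂/z₁)^α ⇒ α = ln(V₂/V₁) / ln(z₂/z₁)
α = ln(67.6/58.8) / ln(21.0/10.0) = ln(1.1497) / ln(2.1000)
  = 0.13947 / 0.74194 = 0.18798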